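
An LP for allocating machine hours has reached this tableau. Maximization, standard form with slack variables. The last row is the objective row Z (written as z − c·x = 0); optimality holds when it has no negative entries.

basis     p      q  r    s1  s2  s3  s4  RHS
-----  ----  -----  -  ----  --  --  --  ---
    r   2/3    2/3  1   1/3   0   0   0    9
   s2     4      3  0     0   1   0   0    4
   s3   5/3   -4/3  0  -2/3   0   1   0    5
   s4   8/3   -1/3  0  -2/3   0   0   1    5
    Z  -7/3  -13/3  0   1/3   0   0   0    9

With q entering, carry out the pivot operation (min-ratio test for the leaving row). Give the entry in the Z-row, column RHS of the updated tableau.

Ratio test on column q — row 1: 9/(2/3) = 27/2; row 2: 4/3 = 4/3; row 3: entry -4/3 ≤ 0; row 4: entry -1/3 ≤ 0. Minimum is 4/3 at row 2 (s2 leaves); pivot element 3.
Divide row 2 by 3; eliminate column q from the other rows.
Z-row update in column RHS: 9 − (-13/3)·(4/3) = 133/9.

133/9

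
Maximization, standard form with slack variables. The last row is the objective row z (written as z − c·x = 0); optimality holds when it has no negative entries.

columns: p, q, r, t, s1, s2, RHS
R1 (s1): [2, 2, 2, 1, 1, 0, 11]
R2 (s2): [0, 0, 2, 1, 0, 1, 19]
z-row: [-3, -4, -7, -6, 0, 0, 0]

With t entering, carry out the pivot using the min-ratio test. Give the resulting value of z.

Ratio test on column t — row 1: 11/1 = 11; row 2: 19/1 = 19. Minimum is 11 at row 1 (s1 leaves); pivot element 1.
Pivot on row 1; the z-row RHS becomes 0 − (-6)·11 = 66.

66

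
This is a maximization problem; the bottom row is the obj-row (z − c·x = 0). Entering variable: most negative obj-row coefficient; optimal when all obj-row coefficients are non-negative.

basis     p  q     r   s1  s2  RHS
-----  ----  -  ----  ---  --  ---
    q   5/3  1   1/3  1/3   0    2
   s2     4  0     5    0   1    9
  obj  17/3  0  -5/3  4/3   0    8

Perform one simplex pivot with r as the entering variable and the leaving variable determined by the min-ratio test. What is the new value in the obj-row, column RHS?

11

Ratio test on column r — row 1: 2/(1/3) = 6; row 2: 9/5 = 9/5. Minimum is 9/5 at row 2 (s2 leaves); pivot element 5.
Divide row 2 by 5; eliminate column r from the other rows.
obj-row update in column RHS: 8 − (-5/3)·(9/5) = 11.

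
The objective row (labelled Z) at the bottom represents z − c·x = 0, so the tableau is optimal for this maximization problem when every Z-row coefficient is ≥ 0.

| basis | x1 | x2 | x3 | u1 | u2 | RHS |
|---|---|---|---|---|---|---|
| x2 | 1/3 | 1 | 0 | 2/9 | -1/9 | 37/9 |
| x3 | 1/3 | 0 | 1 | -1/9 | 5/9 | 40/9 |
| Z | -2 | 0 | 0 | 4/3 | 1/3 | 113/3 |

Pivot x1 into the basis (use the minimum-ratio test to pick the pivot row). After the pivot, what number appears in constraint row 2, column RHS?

1/3

Ratio test on column x1 — row 1: (37/9)/(1/3) = 37/3; row 2: (40/9)/(1/3) = 40/3. Minimum is 37/3 at row 1 (x2 leaves); pivot element 1/3.
Divide row 1 by 1/3; eliminate column x1 from the other rows.
Row 2 update in column RHS: 40/9 − (1/3)·(37/3) = 1/3.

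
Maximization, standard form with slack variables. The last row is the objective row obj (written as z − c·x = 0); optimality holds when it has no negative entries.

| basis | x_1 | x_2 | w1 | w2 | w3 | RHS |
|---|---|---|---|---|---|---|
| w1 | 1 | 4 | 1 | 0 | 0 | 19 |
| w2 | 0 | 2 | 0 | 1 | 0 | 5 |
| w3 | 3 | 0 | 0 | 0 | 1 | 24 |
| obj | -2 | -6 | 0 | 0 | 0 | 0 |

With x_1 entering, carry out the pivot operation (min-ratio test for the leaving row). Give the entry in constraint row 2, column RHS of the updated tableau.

Ratio test on column x_1 — row 1: 19/1 = 19; row 2: entry 0 ≤ 0; row 3: 24/3 = 8. Minimum is 8 at row 3 (w3 leaves); pivot element 3.
Divide row 3 by 3; eliminate column x_1 from the other rows.
Row 2 update in column RHS: 5 − 0·8 = 5.

5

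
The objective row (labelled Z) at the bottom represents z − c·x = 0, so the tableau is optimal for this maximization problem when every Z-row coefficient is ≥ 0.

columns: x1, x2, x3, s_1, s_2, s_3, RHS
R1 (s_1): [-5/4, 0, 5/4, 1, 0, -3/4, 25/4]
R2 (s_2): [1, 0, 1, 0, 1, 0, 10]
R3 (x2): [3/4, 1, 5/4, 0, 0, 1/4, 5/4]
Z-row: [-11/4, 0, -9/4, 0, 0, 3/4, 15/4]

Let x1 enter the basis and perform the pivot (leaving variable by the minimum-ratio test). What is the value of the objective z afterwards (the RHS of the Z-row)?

Ratio test on column x1 — row 1: entry -5/4 ≤ 0; row 2: 10/1 = 10; row 3: (5/4)/(3/4) = 5/3. Minimum is 5/3 at row 3 (x2 leaves); pivot element 3/4.
Pivot on row 3; the Z-row RHS becomes 15/4 − (-11/4)·(5/3) = 25/3.

25/3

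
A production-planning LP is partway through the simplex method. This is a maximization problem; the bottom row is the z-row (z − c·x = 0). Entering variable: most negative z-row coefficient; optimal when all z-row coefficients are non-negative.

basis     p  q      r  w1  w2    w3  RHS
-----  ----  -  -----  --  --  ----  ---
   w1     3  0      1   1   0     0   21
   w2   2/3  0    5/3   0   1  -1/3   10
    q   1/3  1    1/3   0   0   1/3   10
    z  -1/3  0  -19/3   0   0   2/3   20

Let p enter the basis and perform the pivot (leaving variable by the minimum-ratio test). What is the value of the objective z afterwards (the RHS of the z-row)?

Ratio test on column p — row 1: 21/3 = 7; row 2: 10/(2/3) = 15; row 3: 10/(1/3) = 30. Minimum is 7 at row 1 (w1 leaves); pivot element 3.
Pivot on row 1; the z-row RHS becomes 20 − (-1/3)·7 = 67/3.

67/3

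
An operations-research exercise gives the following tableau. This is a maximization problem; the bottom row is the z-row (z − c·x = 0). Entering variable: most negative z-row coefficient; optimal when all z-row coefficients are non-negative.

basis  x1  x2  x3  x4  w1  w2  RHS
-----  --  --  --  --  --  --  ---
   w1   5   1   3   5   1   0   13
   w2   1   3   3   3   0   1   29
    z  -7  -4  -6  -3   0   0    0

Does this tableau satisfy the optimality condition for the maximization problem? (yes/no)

no

The z-row has a negative entry -7 in column x1, so it is not optimal.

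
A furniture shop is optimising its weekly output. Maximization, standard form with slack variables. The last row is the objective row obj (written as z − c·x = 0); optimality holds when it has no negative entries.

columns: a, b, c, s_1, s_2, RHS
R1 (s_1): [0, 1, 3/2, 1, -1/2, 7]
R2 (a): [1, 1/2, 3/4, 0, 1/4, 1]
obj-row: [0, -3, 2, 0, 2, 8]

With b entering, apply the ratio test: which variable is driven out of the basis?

a

Column b entries and ratios — s_1: 7/1 = 7; a: 1/(1/2) = 2.
Smallest ratio is 2 in the row of a, so a leaves.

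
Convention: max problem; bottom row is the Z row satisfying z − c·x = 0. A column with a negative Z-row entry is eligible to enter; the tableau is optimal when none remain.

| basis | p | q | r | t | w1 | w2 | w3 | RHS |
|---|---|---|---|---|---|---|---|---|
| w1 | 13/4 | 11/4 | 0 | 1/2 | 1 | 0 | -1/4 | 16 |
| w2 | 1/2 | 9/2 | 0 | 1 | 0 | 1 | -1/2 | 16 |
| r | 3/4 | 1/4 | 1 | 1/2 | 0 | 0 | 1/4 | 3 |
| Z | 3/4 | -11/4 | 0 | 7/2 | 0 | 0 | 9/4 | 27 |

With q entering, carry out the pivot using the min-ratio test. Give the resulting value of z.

331/9

Ratio test on column q — row 1: 16/(11/4) = 64/11; row 2: 16/(9/2) = 32/9; row 3: 3/(1/4) = 12. Minimum is 32/9 at row 2 (w2 leaves); pivot element 9/2.
Pivot on row 2; the Z-row RHS becomes 27 − (-11/4)·(32/9) = 331/9.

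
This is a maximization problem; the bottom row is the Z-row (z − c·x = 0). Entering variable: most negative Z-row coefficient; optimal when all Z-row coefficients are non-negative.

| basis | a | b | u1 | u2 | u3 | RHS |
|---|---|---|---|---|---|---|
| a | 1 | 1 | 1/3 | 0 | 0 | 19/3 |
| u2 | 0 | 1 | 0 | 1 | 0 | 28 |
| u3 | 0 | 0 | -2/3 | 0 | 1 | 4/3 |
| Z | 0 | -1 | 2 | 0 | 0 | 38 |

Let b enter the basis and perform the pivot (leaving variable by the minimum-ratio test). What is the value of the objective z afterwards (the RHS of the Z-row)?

Ratio test on column b — row 1: (19/3)/1 = 19/3; row 2: 28/1 = 28; row 3: entry 0 ≤ 0. Minimum is 19/3 at row 1 (a leaves); pivot element 1.
Pivot on row 1; the Z-row RHS becomes 38 − (-1)·(19/3) = 133/3.

133/3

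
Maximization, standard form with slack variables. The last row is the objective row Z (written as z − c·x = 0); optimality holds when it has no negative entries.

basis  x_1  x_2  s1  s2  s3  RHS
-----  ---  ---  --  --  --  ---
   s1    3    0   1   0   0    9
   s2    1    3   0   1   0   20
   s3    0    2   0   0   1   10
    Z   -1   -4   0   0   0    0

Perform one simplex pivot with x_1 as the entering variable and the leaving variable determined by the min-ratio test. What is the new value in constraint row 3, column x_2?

Ratio test on column x_1 — row 1: 9/3 = 3; row 2: 20/1 = 20; row 3: entry 0 ≤ 0. Minimum is 3 at row 1 (s1 leaves); pivot element 3.
Divide row 1 by 3; eliminate column x_1 from the other rows.
Row 3 update in column x_2: 2 − 0·0 = 2.

2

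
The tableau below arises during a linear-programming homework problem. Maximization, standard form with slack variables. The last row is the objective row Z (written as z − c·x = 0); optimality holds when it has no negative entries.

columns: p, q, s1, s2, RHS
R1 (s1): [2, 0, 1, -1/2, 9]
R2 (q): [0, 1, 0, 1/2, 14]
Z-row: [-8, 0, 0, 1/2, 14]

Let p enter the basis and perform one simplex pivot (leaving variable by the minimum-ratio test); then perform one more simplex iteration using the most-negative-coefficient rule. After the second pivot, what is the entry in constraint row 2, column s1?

0

Ratio test on column p — row 1: 9/2 = 9/2; row 2: entry 0 ≤ 0. Minimum is 9/2 at row 1 (s1 leaves); pivot element 2.
Divide row 1 by 2; eliminate column p from the other rows.
Second iteration: most negative Z-row entry is -3/2 in column s2, so s2 enters.
Ratio test on column s2 — row 1: entry -1/4 ≤ 0; row 2: 14/(1/2) = 28. Minimum is 28 at row 2 (q leaves); pivot element 1/2.
Divide row 2 by 1/2; eliminate column s2 from the other rows.
After both pivots, the entry at constraint row 2, column s1 is 0.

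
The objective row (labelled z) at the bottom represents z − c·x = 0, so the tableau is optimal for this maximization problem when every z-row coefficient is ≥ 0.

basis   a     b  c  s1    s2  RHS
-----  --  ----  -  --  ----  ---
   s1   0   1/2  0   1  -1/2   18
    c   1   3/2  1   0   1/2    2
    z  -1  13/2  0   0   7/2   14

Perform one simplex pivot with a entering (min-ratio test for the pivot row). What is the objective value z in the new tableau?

Ratio test on column a — row 1: entry 0 ≤ 0; row 2: 2/1 = 2. Minimum is 2 at row 2 (c leaves); pivot element 1.
Pivot on row 2; the z-row RHS becomes 14 − (-1)·2 = 16.

16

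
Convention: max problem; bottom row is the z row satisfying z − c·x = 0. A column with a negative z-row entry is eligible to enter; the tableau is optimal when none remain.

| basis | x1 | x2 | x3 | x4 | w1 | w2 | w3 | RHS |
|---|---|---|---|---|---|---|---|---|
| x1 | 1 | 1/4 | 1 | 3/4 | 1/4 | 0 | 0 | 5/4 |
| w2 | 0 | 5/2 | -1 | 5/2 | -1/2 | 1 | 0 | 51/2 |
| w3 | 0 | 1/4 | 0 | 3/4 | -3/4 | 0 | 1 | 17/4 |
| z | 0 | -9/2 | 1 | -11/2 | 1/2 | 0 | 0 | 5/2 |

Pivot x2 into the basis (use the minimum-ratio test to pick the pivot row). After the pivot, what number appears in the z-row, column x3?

19

Ratio test on column x2 — row 1: (5/4)/(1/4) = 5; row 2: (51/2)/(5/2) = 51/5; row 3: (17/4)/(1/4) = 17. Minimum is 5 at row 1 (x1 leaves); pivot element 1/4.
Divide row 1 by 1/4; eliminate column x2 from the other rows.
z-row update in column x3: 1 − (-9/2)·4 = 19.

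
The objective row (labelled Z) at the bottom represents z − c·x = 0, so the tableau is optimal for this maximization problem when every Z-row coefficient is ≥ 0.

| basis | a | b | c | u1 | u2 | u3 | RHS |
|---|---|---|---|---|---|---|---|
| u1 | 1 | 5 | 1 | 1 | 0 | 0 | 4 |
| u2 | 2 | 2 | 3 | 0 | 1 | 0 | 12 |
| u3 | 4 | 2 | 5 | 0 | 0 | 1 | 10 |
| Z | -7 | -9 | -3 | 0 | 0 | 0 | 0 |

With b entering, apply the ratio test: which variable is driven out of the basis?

u1

Column b entries and ratios — u1: 4/5 = 4/5; u2: 12/2 = 6; u3: 10/2 = 5.
Smallest ratio is 4/5 in the row of u1, so u1 leaves.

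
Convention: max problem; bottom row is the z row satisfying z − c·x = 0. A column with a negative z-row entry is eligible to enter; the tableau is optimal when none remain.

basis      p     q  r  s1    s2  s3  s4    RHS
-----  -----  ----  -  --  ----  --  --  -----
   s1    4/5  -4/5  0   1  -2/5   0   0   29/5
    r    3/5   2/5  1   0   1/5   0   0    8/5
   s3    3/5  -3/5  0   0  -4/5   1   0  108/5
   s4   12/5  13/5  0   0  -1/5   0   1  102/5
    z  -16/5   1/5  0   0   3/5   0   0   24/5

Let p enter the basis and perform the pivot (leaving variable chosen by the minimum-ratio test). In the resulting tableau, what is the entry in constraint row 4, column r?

Ratio test on column p — row 1: (29/5)/(4/5) = 29/4; row 2: (8/5)/(3/5) = 8/3; row 3: (108/5)/(3/5) = 36; row 4: (102/5)/(12/5) = 17/2. Minimum is 8/3 at row 2 (r leaves); pivot element 3/5.
Divide row 2 by 3/5; eliminate column p from the other rows.
Row 4 update in column r: 0 − (12/5)·(5/3) = -4.

-4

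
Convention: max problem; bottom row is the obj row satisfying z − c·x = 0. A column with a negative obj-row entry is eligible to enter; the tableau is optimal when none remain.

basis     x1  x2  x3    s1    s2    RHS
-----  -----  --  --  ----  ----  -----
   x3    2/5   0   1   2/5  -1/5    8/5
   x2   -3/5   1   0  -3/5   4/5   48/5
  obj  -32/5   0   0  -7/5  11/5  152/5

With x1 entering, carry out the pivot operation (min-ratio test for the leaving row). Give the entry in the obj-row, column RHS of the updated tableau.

Ratio test on column x1 — row 1: (8/5)/(2/5) = 4; row 2: entry -3/5 ≤ 0. Minimum is 4 at row 1 (x3 leaves); pivot element 2/5.
Divide row 1 by 2/5; eliminate column x1 from the other rows.
obj-row update in column RHS: 152/5 − (-32/5)·4 = 56.

56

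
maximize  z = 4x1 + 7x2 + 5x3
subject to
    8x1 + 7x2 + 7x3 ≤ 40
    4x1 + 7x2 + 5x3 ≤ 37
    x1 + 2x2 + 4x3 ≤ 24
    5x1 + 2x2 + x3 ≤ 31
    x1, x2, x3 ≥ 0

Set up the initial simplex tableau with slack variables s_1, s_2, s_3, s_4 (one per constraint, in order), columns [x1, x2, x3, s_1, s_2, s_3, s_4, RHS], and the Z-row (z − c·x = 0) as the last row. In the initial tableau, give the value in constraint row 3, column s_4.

Slack s_4 belongs to constraint 4; its column is the unit vector e_4, so the entry in row 3 is 0.

0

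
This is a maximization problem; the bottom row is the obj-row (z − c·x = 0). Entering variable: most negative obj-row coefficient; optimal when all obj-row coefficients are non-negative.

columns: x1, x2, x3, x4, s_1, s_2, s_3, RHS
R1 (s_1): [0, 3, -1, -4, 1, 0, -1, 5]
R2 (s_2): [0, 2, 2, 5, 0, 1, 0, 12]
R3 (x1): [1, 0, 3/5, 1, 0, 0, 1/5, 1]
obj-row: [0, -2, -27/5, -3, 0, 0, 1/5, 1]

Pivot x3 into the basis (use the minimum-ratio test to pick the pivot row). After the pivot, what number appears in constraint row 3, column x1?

Ratio test on column x3 — row 1: entry -1 ≤ 0; row 2: 12/2 = 6; row 3: 1/(3/5) = 5/3. Minimum is 5/3 at row 3 (x1 leaves); pivot element 3/5.
Divide row 3 by 3/5; eliminate column x3 from the other rows.
In the new row 3, the x1 entry is the old entry divided by the pivot: 1/(3/5) = 5/3.

5/3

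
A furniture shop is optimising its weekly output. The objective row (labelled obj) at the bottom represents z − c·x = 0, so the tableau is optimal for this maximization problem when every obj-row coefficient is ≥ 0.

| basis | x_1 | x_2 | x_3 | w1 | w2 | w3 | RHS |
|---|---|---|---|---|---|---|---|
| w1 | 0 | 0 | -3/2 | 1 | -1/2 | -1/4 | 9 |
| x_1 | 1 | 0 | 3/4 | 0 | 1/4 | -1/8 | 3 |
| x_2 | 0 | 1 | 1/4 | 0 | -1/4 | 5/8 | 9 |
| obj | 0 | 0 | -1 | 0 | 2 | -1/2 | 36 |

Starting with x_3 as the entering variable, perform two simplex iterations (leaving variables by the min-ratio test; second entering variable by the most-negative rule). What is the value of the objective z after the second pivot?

Ratio test on column x_3 — row 1: entry -3/2 ≤ 0; row 2: 3/(3/4) = 4; row 3: 9/(1/4) = 36. Minimum is 4 at row 2 (x_1 leaves); pivot element 3/4.
Pivot on row 2; the obj-row RHS becomes 36 − (-1)·4 = 40.
Next entering variable (most negative obj-row entry -2/3): w3.
Ratio test on column w3 — row 1: entry -1/2 ≤ 0; row 2: entry -1/6 ≤ 0; row 3: 8/(2/3) = 12. Minimum is 12 at row 3 (x_2 leaves); pivot element 2/3.
After the second pivot the obj-row RHS is 40 − (-2/3)·12 = 48.

48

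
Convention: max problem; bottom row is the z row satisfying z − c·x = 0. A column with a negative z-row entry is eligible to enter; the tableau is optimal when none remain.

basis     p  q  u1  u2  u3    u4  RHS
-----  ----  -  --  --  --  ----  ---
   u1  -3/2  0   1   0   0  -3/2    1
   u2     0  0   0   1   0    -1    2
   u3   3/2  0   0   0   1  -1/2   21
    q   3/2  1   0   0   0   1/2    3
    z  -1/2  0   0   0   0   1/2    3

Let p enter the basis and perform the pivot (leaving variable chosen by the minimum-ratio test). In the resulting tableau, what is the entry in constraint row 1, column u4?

-1

Ratio test on column p — row 1: entry -3/2 ≤ 0; row 2: entry 0 ≤ 0; row 3: 21/(3/2) = 14; row 4: 3/(3/2) = 2. Minimum is 2 at row 4 (q leaves); pivot element 3/2.
Divide row 4 by 3/2; eliminate column p from the other rows.
Row 1 update in column u4: -3/2 − (-3/2)·(1/3) = -1.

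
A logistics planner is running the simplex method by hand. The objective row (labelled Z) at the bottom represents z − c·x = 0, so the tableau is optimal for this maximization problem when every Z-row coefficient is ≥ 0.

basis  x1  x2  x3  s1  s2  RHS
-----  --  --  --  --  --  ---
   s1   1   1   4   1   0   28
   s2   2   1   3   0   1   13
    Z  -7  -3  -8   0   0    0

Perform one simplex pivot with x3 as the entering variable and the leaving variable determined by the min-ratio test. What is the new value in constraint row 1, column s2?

-4/3

Ratio test on column x3 — row 1: 28/4 = 7; row 2: 13/3 = 13/3. Minimum is 13/3 at row 2 (s2 leaves); pivot element 3.
Divide row 2 by 3; eliminate column x3 from the other rows.
Row 1 update in column s2: 0 − 4·(1/3) = -4/3.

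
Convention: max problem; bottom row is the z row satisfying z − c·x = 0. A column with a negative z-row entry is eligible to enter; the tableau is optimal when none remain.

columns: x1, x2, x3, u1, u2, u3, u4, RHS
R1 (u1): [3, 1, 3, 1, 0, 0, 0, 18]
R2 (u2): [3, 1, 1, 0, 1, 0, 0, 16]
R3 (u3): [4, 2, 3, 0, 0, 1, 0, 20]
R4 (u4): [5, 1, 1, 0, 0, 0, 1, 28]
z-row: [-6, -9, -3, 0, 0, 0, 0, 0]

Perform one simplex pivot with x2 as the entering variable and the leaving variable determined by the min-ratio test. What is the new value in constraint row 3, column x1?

Ratio test on column x2 — row 1: 18/1 = 18; row 2: 16/1 = 16; row 3: 20/2 = 10; row 4: 28/1 = 28. Minimum is 10 at row 3 (u3 leaves); pivot element 2.
Divide row 3 by 2; eliminate column x2 from the other rows.
In the new row 3, the x1 entry is the old entry divided by the pivot: 4/2 = 2.

2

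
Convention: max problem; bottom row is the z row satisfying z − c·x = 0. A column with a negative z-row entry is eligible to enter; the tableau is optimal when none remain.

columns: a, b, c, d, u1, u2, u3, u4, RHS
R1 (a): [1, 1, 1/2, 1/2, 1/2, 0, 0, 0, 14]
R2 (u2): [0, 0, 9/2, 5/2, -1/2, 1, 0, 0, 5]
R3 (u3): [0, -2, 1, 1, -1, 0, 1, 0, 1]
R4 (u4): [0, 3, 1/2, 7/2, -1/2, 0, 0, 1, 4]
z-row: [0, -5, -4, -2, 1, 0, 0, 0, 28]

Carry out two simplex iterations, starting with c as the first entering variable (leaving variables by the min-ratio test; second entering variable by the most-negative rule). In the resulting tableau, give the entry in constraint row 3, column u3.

Ratio test on column c — row 1: 14/(1/2) = 28; row 2: 5/(9/2) = 10/9; row 3: 1/1 = 1; row 4: 4/(1/2) = 8. Minimum is 1 at row 3 (u3 leaves); pivot element 1.
Divide row 3 by 1; eliminate column c from the other rows.
Second iteration: most negative z-row entry is -13 in column b, so b enters.
Ratio test on column b — row 1: (27/2)/2 = 27/4; row 2: (1/2)/9 = 1/18; row 3: entry -2 ≤ 0; row 4: (7/2)/4 = 7/8. Minimum is 1/18 at row 2 (u2 leaves); pivot element 9.
Divide row 2 by 9; eliminate column b from the other rows.
After both pivots, the entry at constraint row 3, column u3 is 0.

0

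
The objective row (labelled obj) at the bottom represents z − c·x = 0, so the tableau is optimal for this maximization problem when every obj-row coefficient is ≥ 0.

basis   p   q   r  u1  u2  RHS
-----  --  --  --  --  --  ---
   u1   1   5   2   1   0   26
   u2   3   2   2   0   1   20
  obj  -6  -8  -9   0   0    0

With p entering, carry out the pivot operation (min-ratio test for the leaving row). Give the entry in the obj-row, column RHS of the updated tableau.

Ratio test on column p — row 1: 26/1 = 26; row 2: 20/3 = 20/3. Minimum is 20/3 at row 2 (u2 leaves); pivot element 3.
Divide row 2 by 3; eliminate column p from the other rows.
obj-row update in column RHS: 0 − (-6)·(20/3) = 40.

40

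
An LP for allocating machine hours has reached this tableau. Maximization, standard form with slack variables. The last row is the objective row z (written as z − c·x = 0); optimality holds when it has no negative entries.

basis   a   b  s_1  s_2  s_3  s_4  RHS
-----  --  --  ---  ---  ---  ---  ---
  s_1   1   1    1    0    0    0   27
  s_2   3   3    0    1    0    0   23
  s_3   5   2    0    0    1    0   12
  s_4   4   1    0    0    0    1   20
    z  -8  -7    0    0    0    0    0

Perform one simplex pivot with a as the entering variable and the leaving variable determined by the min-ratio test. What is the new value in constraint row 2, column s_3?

-3/5

Ratio test on column a — row 1: 27/1 = 27; row 2: 23/3 = 23/3; row 3: 12/5 = 12/5; row 4: 20/4 = 5. Minimum is 12/5 at row 3 (s_3 leaves); pivot element 5.
Divide row 3 by 5; eliminate column a from the other rows.
Row 2 update in column s_3: 0 − 3·(1/5) = -3/5.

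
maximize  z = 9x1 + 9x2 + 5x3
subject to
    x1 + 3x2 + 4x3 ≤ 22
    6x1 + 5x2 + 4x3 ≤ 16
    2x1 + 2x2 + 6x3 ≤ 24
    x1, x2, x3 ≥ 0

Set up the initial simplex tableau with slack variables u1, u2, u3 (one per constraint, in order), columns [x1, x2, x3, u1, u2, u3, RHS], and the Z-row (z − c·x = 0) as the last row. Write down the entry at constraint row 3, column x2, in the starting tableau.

2

Constraint 3 has coefficient 2 on x2.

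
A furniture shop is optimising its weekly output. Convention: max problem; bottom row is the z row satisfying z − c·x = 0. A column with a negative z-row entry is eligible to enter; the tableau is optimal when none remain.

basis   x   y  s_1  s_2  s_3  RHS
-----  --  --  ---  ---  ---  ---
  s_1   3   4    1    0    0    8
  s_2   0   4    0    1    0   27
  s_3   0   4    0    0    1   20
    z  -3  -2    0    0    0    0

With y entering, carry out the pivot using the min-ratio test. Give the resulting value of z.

4

Ratio test on column y — row 1: 8/4 = 2; row 2: 27/4 = 27/4; row 3: 20/4 = 5. Minimum is 2 at row 1 (s_1 leaves); pivot element 4.
Pivot on row 1; the z-row RHS becomes 0 − (-2)·2 = 4.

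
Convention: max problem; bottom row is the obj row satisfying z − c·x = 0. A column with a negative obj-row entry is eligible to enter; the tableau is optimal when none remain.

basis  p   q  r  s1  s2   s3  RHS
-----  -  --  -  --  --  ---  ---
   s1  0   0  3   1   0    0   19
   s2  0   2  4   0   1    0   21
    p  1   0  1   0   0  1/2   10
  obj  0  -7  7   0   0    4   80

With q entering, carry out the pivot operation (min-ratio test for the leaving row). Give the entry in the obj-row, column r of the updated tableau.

Ratio test on column q — row 1: entry 0 ≤ 0; row 2: 21/2 = 21/2; row 3: entry 0 ≤ 0. Minimum is 21/2 at row 2 (s2 leaves); pivot element 2.
Divide row 2 by 2; eliminate column q from the other rows.
obj-row update in column r: 7 − (-7)·2 = 21.

21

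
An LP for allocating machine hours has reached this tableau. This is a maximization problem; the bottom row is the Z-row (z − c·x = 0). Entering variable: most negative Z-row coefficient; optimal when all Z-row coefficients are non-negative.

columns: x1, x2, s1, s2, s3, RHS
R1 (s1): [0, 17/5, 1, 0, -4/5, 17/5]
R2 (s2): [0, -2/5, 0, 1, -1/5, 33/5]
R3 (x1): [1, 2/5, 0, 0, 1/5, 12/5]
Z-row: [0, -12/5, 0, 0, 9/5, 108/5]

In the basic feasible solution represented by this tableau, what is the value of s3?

s3 is not in the basis, so in the current basic feasible solution s3 = 0.

0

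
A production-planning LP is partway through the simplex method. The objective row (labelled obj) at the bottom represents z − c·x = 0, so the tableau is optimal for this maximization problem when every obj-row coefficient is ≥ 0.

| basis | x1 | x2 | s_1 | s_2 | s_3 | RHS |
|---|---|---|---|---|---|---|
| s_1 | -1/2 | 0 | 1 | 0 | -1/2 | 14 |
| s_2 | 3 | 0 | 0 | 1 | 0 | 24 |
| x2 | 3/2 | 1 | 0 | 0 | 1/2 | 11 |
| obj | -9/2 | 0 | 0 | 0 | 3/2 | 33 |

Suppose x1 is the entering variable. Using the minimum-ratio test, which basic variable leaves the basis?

x2

Column x1 entries and ratios — s_1: -1/2 ≤ 0, skip; s_2: 24/3 = 8; x2: 11/(3/2) = 22/3.
Smallest ratio is 22/3 in the row of x2, so x2 leaves.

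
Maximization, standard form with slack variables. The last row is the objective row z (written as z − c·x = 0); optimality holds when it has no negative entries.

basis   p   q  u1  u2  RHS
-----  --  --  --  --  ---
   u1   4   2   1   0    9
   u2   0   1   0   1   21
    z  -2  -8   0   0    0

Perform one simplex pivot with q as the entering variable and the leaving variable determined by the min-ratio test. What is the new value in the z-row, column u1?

4

Ratio test on column q — row 1: 9/2 = 9/2; row 2: 21/1 = 21. Minimum is 9/2 at row 1 (u1 leaves); pivot element 2.
Divide row 1 by 2; eliminate column q from the other rows.
z-row update in column u1: 0 − (-8)·(1/2) = 4.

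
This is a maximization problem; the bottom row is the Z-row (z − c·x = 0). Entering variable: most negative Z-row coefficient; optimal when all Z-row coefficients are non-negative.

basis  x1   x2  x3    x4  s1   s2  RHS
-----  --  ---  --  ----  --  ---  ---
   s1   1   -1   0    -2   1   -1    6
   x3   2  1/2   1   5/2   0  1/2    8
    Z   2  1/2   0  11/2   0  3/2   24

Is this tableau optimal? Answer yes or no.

yes

Every Z-row coefficient is ≥ 0, so the tableau is optimal.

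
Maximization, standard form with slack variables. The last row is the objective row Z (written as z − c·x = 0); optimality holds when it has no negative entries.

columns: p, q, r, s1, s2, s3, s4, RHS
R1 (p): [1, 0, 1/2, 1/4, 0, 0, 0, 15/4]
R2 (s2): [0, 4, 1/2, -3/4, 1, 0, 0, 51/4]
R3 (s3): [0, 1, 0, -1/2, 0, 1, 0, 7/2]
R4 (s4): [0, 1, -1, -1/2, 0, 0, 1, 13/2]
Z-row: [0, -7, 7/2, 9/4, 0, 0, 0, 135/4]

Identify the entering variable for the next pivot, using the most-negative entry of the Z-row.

Negative Z-row entries: q: -7.
The most negative is -7 in column q, so q enters.

q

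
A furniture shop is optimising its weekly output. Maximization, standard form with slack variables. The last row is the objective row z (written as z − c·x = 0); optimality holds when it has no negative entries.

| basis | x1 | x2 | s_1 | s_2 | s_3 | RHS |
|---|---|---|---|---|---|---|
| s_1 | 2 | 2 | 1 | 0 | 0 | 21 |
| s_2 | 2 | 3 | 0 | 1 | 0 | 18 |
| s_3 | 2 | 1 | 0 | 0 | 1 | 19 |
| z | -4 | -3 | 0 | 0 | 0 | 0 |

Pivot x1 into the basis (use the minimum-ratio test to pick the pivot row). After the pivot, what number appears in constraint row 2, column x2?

Ratio test on column x1 — row 1: 21/2 = 21/2; row 2: 18/2 = 9; row 3: 19/2 = 19/2. Minimum is 9 at row 2 (s_2 leaves); pivot element 2.
Divide row 2 by 2; eliminate column x1 from the other rows.
In the new row 2, the x2 entry is the old entry divided by the pivot: 3/2 = 3/2.

3/2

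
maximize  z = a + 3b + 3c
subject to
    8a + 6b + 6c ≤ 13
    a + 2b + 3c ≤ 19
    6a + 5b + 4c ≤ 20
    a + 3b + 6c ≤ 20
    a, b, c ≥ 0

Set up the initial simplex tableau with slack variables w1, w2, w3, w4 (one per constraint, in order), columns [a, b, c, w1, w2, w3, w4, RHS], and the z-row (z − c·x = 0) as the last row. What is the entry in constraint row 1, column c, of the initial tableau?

6

Constraint 1 has coefficient 6 on c.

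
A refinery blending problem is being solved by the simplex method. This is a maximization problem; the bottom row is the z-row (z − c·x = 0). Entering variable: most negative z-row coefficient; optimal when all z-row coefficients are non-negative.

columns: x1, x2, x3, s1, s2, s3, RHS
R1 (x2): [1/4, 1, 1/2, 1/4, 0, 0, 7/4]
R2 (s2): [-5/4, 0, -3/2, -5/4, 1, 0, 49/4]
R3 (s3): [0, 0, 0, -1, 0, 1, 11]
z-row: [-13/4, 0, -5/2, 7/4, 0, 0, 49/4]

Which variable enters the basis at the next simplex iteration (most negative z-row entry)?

Negative z-row entries: x1: -13/4, x3: -5/2.
The most negative is -13/4 in column x1, so x1 enters.

x1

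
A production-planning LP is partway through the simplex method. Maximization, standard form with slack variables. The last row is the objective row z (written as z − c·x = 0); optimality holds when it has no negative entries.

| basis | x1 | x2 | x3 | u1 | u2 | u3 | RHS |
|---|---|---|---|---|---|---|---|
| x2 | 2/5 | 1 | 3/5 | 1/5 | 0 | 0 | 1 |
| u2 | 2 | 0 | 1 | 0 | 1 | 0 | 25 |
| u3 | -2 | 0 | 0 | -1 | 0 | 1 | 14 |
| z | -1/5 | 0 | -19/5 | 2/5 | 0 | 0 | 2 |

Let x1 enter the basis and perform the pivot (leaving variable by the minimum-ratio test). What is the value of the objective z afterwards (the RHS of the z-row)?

Ratio test on column x1 — row 1: 1/(2/5) = 5/2; row 2: 25/2 = 25/2; row 3: entry -2 ≤ 0. Minimum is 5/2 at row 1 (x2 leaves); pivot element 2/5.
Pivot on row 1; the z-row RHS becomes 2 − (-1/5)·(5/2) = 5/2.

5/2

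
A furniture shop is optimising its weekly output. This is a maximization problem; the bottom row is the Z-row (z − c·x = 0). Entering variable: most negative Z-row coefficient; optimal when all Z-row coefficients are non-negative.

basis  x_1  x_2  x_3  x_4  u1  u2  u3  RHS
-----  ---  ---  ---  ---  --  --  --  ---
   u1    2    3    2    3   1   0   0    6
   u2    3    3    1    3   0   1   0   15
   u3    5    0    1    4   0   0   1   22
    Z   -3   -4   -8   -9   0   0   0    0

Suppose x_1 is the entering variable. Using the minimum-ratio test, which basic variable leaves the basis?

u1

Column x_1 entries and ratios — u1: 6/2 = 3; u2: 15/3 = 5; u3: 22/5 = 22/5.
Smallest ratio is 3 in the row of u1, so u1 leaves.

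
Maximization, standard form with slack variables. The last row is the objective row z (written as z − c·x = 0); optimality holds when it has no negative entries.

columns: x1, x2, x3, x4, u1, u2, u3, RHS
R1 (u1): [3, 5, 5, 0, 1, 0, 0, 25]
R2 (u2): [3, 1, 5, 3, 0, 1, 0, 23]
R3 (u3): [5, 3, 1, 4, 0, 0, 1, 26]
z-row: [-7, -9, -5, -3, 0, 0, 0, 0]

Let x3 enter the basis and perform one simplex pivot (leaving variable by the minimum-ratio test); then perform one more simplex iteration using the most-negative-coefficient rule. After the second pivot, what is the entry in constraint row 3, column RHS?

Ratio test on column x3 — row 1: 25/5 = 5; row 2: 23/5 = 23/5; row 3: 26/1 = 26. Minimum is 23/5 at row 2 (u2 leaves); pivot element 5.
Divide row 2 by 5; eliminate column x3 from the other rows.
Second iteration: most negative z-row entry is -8 in column x2, so x2 enters.
Ratio test on column x2 — row 1: 2/4 = 1/2; row 2: (23/5)/(1/5) = 23; row 3: (107/5)/(14/5) = 107/14. Minimum is 1/2 at row 1 (u1 leaves); pivot element 4.
Divide row 1 by 4; eliminate column x2 from the other rows.
After both pivots, the entry at constraint row 3, column RHS is 20.

20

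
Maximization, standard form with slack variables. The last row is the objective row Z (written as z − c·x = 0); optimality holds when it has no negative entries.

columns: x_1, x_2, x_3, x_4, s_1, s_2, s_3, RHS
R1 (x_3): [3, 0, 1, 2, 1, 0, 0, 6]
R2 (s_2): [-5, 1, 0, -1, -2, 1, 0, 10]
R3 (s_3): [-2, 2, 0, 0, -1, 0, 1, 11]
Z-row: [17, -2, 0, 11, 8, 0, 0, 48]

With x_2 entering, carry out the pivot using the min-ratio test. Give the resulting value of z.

Ratio test on column x_2 — row 1: entry 0 ≤ 0; row 2: 10/1 = 10; row 3: 11/2 = 11/2. Minimum is 11/2 at row 3 (s_3 leaves); pivot element 2.
Pivot on row 3; the Z-row RHS becomes 48 − (-2)·(11/2) = 59.

59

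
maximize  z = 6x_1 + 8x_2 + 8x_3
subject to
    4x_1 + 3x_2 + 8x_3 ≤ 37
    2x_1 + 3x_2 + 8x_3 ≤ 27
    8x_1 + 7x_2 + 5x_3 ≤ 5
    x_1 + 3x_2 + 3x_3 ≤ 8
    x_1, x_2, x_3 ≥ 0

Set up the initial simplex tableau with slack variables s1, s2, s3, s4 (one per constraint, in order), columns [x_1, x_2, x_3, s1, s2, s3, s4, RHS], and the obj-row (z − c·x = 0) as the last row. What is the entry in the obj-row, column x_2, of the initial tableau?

The obj-row carries the negated objective coefficients: the x_2 entry is -8.

-8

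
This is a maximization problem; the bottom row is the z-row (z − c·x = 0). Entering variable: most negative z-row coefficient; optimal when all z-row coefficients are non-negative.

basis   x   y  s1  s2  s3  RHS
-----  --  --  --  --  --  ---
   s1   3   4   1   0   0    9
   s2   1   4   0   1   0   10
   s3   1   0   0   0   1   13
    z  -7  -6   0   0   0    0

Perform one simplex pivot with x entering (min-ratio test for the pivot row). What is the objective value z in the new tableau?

21

Ratio test on column x — row 1: 9/3 = 3; row 2: 10/1 = 10; row 3: 13/1 = 13. Minimum is 3 at row 1 (s1 leaves); pivot element 3.
Pivot on row 1; the z-row RHS becomes 0 − (-7)·3 = 21.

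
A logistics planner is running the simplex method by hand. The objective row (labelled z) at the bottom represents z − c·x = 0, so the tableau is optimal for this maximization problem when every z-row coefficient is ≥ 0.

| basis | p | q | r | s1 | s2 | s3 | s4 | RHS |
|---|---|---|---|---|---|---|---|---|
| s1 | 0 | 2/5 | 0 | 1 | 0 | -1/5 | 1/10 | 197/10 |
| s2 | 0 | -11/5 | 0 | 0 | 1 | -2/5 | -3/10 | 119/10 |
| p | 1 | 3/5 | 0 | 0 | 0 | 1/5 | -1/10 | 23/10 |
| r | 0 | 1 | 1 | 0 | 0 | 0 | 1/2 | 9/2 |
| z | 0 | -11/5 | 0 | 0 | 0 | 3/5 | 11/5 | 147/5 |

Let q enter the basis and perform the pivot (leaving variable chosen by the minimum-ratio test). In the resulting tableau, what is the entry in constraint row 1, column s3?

Ratio test on column q — row 1: (197/10)/(2/5) = 197/4; row 2: entry -11/5 ≤ 0; row 3: (23/10)/(3/5) = 23/6; row 4: (9/2)/1 = 9/2. Minimum is 23/6 at row 3 (p leaves); pivot element 3/5.
Divide row 3 by 3/5; eliminate column q from the other rows.
Row 1 update in column s3: -1/5 − (2/5)·(1/3) = -1/3.

-1/3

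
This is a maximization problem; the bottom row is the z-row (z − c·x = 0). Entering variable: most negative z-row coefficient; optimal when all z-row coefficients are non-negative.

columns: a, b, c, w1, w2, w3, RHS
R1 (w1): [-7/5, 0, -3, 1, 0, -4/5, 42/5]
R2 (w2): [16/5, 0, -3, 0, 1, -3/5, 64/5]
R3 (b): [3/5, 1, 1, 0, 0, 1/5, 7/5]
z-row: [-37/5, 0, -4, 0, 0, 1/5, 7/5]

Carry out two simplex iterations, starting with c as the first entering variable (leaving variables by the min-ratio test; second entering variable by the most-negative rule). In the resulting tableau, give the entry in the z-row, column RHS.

Ratio test on column c — row 1: entry -3 ≤ 0; row 2: entry -3 ≤ 0; row 3: (7/5)/1 = 7/5. Minimum is 7/5 at row 3 (b leaves); pivot element 1.
Divide row 3 by 1; eliminate column c from the other rows.
Second iteration: most negative z-row entry is -5 in column a, so a enters.
Ratio test on column a — row 1: (63/5)/(2/5) = 63/2; row 2: 17/5 = 17/5; row 3: (7/5)/(3/5) = 7/3. Minimum is 7/3 at row 3 (c leaves); pivot element 3/5.
Divide row 3 by 3/5; eliminate column a from the other rows.
After both pivots, the entry at the z-row, column RHS is 56/3.

56/3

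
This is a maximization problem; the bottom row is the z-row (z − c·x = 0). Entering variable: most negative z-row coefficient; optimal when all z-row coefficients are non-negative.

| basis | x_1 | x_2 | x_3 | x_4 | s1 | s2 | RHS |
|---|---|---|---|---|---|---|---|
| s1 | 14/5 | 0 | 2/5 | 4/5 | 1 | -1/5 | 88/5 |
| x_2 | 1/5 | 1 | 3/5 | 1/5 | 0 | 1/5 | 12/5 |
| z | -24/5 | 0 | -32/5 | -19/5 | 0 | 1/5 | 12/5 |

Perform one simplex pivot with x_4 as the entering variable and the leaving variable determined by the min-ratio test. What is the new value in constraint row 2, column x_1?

1

Ratio test on column x_4 — row 1: (88/5)/(4/5) = 22; row 2: (12/5)/(1/5) = 12. Minimum is 12 at row 2 (x_2 leaves); pivot element 1/5.
Divide row 2 by 1/5; eliminate column x_4 from the other rows.
In the new row 2, the x_1 entry is the old entry divided by the pivot: (1/5)/(1/5) = 1.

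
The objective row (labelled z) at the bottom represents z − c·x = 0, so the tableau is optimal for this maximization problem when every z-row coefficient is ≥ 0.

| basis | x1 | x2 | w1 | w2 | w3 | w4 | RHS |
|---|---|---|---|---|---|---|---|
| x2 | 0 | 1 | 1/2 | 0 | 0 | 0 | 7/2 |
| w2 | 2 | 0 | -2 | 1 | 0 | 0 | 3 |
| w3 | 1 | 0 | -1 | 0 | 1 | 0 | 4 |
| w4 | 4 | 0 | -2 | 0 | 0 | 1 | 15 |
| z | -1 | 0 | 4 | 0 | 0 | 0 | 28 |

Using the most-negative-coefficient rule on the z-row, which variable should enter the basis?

x1

Negative z-row entries: x1: -1.
The most negative is -1 in column x1, so x1 enters.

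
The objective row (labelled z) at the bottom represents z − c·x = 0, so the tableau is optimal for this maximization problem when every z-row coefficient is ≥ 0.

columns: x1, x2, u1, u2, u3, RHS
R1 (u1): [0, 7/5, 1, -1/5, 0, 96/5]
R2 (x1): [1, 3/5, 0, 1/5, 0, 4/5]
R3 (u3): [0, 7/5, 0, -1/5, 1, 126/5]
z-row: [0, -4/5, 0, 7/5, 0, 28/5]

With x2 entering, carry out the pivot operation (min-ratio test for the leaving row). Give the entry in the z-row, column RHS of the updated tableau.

Ratio test on column x2 — row 1: (96/5)/(7/5) = 96/7; row 2: (4/5)/(3/5) = 4/3; row 3: (126/5)/(7/5) = 18. Minimum is 4/3 at row 2 (x1 leaves); pivot element 3/5.
Divide row 2 by 3/5; eliminate column x2 from the other rows.
z-row update in column RHS: 28/5 − (-4/5)·(4/3) = 20/3.

20/3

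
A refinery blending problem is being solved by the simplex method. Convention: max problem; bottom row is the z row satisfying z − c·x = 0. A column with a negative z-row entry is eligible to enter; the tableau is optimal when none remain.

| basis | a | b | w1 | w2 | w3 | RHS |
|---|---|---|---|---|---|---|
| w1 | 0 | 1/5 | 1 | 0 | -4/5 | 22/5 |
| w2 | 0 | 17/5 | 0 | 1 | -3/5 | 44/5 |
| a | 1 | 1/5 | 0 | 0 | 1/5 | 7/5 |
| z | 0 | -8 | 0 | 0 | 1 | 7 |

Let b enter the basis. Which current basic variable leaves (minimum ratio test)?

w2

Column b entries and ratios — w1: (22/5)/(1/5) = 22; w2: (44/5)/(17/5) = 44/17; a: (7/5)/(1/5) = 7.
Smallest ratio is 44/17 in the row of w2, so w2 leaves.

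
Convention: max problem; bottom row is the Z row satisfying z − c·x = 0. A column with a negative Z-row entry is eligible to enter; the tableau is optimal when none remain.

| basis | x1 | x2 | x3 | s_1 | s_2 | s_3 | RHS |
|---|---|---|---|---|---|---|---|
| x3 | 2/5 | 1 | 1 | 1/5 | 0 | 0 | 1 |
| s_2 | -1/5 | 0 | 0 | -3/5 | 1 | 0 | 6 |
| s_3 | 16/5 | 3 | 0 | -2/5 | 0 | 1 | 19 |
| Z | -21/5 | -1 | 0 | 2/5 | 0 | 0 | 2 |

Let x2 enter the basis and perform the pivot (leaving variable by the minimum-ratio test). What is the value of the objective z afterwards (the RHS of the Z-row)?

3

Ratio test on column x2 — row 1: 1/1 = 1; row 2: entry 0 ≤ 0; row 3: 19/3 = 19/3. Minimum is 1 at row 1 (x3 leaves); pivot element 1.
Pivot on row 1; the Z-row RHS becomes 2 − (-1)·1 = 3.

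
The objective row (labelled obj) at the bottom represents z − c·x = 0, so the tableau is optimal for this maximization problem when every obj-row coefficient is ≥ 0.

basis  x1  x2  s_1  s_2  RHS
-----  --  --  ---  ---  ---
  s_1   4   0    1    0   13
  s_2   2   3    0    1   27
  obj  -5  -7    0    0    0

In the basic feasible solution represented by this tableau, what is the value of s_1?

s_1 is basic (row 1); its value is the RHS of that row, 13.

13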